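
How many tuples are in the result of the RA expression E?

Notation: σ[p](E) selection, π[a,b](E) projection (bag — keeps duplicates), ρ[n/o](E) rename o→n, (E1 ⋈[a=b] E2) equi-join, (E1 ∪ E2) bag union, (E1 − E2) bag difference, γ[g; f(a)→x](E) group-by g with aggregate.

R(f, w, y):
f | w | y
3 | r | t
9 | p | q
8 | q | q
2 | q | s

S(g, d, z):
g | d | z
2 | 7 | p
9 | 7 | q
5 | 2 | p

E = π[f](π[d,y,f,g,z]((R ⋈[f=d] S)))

Subexpression sizes:
  R → 4
  S → 3
  (R ⋈[f=d] S) → 1
  π[d,y,f,g,z]((R ⋈[f=d] S)) → 1
  π[f](π[d,y,f,g,z]((R ⋈[f=d] S))) → 1

|E| = 1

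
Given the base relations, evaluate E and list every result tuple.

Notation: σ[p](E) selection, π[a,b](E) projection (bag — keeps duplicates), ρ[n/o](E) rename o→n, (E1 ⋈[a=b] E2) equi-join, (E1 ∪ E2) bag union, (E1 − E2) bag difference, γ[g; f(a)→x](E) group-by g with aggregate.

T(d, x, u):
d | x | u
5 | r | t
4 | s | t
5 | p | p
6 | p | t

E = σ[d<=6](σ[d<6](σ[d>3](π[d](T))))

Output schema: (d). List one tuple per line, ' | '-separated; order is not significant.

Row counts bottom-up:
  T → 4
  π[d](T) → 4
  σ[d>3](π[d](T)) → 4
  σ[d<6](σ[d>3](π[d](T))) → 3
  σ[d<=6](σ[d<6](σ[d>3](π[d](T)))) → 3

== RESULT ==
d
4
5
5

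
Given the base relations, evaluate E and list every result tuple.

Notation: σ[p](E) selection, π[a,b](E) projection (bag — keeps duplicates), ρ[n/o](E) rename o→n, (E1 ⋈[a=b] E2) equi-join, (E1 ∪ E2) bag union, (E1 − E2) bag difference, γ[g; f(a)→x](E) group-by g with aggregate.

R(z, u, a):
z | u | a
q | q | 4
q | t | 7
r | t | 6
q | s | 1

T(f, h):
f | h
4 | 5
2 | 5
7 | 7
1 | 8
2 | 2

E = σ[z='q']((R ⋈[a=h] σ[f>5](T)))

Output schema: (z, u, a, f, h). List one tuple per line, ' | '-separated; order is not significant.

Row counts bottom-up:
  R → 4
  T → 5
  σ[f>5](T) → 1
  (R ⋈[a=h] σ[f>5](T)) → 1
  σ[z='q']((R ⋈[a=h] σ[f>5](T))) → 1

== RESULT ==
z | u | a | f | h
q | t | 7 | 7 | 7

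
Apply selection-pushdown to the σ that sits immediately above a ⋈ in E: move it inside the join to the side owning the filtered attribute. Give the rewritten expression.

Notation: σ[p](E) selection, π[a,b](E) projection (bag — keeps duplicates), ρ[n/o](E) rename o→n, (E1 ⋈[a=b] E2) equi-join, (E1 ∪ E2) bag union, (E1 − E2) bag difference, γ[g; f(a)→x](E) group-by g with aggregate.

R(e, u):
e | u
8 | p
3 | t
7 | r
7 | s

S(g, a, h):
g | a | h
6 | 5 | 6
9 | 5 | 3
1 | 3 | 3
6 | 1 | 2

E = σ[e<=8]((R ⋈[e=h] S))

σ filters on e, owned by the left side.
E' = (σ[e<=8](R) ⋈[e=h] S)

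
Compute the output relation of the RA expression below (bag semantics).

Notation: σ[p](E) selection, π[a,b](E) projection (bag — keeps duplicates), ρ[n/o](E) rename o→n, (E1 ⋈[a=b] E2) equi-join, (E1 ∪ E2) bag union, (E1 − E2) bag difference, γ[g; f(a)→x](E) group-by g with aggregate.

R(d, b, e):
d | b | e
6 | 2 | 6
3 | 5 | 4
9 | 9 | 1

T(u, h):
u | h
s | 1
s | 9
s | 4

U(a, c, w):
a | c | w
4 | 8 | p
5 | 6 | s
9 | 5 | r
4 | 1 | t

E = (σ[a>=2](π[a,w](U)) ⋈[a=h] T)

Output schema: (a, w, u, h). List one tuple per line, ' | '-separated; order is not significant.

Stepwise |·|:
  U → 4
  π[a,w](U) → 4
  σ[a>=2](π[a,w](U)) → 4
  T → 3
  (σ[a>=2](π[a,w](U)) ⋈[a=h] T) → 3

== RESULT ==
a | w | u | h
4 | p | s | 4
4 | t | s | 4
9 | r | s | 9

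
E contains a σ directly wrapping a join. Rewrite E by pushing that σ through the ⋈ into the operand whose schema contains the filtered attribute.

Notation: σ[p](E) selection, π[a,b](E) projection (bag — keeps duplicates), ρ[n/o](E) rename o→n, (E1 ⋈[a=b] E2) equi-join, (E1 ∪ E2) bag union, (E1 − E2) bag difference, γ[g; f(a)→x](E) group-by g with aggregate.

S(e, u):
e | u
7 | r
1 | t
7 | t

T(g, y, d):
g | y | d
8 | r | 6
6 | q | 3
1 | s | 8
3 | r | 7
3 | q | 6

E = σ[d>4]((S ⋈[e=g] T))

σ filters on d, owned by the right side.
E' = (S ⋈[e=g] σ[d>4](T))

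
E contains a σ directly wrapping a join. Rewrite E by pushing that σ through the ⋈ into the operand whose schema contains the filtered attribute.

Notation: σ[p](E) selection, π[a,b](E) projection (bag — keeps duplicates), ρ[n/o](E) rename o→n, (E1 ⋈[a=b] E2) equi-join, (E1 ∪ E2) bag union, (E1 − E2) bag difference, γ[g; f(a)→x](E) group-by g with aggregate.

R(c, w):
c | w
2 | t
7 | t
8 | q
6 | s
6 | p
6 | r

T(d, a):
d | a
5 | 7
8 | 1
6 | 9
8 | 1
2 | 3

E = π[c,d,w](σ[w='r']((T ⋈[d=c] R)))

σ filters on w, owned by the right side.
E' = π[c,d,w]((T ⋈[d=c] σ[w='r'](R)))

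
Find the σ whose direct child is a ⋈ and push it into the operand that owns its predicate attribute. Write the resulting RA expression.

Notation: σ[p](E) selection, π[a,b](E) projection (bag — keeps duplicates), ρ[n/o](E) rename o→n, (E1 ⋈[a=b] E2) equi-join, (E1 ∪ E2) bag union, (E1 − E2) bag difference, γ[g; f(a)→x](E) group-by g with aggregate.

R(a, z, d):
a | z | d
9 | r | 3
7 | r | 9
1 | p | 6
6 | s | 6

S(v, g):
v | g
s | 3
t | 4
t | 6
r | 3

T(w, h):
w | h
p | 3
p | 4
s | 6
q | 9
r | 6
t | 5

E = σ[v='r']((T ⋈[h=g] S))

σ filters on v, owned by the right side.
E' = (T ⋈[h=g] σ[v='r'](S))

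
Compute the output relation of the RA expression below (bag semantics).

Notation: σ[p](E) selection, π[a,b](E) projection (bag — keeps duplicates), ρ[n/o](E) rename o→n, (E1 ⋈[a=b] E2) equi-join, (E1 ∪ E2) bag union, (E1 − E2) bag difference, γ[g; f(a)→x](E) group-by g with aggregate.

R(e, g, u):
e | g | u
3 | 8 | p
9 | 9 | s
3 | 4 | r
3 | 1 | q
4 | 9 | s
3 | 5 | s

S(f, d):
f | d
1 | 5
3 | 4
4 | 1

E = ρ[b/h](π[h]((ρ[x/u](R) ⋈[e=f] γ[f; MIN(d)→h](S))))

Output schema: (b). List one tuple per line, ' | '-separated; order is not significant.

Per-node cardinality:
  R → 6
  ρ[x/u](R) → 6
  S → 3
  γ[f; MIN(d)→h](S) → 3
  (ρ[x/u](R) ⋈[e=f] γ[f; MIN(d)→h](S)) → 5
  π[h]((ρ[x/u](R) ⋈[e=f] γ[f; MIN(d)→h](S))) → 5
  ρ[b/h](π[h]((ρ[x/u](R) ⋈[e=f] γ[f; MIN(d)→h](S)))) → 5

== RESULT ==
b
1
4
4
4
4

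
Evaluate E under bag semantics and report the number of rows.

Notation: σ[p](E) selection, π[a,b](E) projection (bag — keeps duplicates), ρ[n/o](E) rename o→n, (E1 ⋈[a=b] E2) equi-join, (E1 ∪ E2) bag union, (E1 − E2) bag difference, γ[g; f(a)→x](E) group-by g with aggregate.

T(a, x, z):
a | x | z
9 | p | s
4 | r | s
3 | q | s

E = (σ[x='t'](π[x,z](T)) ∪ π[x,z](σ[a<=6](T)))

Row counts bottom-up:
  T → 3
  π[x,z](T) → 3
  σ[x='t'](π[x,z](T)) → 0
  T → 3
  σ[a<=6](T) → 2
  π[x,z](σ[a<=6](T)) → 2
  (σ[x='t'](π[x,z](T)) ∪ π[x,z](σ[a<=6](T))) → 2

|E| = 2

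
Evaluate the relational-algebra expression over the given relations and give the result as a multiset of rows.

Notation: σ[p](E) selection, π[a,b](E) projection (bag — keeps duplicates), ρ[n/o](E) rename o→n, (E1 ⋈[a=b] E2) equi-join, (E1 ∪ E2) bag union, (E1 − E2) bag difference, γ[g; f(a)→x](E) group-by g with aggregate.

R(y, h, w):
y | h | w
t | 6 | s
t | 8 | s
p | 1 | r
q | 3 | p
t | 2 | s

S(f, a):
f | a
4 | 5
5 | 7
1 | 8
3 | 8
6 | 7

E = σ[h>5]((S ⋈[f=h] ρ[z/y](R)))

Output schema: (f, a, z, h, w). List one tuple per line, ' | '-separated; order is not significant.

Stepwise |·|:
  S → 5
  R → 5
  ρ[z/y](R) → 5
  (S ⋈[f=h] ρ[z/y](R)) → 3
  σ[h>5]((S ⋈[f=h] ρ[z/y](R))) → 1

== RESULT ==
f | a | z | h | w
6 | 7 | t | 6 | s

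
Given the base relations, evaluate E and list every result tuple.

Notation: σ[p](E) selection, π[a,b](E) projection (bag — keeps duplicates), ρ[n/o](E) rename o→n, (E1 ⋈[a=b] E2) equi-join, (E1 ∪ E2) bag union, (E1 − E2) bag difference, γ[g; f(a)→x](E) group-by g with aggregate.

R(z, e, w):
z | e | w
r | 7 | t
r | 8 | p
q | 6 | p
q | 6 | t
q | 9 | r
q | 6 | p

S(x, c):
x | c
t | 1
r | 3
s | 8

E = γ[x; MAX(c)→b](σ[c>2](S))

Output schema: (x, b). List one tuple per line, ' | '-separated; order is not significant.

Per-node cardinality:
  S → 3
  σ[c>2](S) → 2
  γ[x; MAX(c)→b](σ[c>2](S)) → 2

== RESULT ==
x | b
r | 3
s | 8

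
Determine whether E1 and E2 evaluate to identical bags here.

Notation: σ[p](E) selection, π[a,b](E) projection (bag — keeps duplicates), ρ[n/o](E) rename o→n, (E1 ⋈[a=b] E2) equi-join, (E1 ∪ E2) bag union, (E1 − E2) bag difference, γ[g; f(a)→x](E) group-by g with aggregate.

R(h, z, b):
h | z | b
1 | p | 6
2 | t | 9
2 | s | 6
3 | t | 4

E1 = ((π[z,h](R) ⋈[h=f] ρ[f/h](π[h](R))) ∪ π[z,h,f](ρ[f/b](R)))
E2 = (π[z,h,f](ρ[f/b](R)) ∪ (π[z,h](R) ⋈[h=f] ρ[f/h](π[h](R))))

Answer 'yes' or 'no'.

E1 row counts bottom-up:
  R → 4
  π[z,h](R) → 4
  R → 4
  π[h](R) → 4
  ρ[f/h](π[h](R)) → 4
  (π[z,h](R) ⋈[h=f] ρ[f/h](π[h](R))) → 6
  R → 4
  ρ[f/b](R) → 4
  π[z,h,f](ρ[f/b](R)) → 4
  ((π[z,h](R) ⋈[h=f] ρ[f/h](π[h](R))) ∪ π[z,h,f](ρ[f/b](R))) → 10
E2 row counts bottom-up:
  R → 4
  ρ[f/b](R) → 4
  π[z,h,f](ρ[f/b](R)) → 4
  R → 4
  π[z,h](R) → 4
  R → 4
  π[h](R) → 4
  ρ[f/h](π[h](R)) → 4
  (π[z,h](R) ⋈[h=f] ρ[f/h](π[h](R))) → 6
  (π[z,h,f](ρ[f/b](R)) ∪ (π[z,h](R) ⋈[h=f] ρ[f/h](π[h](R)))) → 10

E1 and E2 produce the same multiset:
z | h | f
p | 1 | 1
p | 1 | 6
s | 2 | 2
s | 2 | 2
s | 2 | 6
t | 2 | 2
t | 2 | 2
t | 2 | 9
t | 3 | 3
t | 3 | 4

yes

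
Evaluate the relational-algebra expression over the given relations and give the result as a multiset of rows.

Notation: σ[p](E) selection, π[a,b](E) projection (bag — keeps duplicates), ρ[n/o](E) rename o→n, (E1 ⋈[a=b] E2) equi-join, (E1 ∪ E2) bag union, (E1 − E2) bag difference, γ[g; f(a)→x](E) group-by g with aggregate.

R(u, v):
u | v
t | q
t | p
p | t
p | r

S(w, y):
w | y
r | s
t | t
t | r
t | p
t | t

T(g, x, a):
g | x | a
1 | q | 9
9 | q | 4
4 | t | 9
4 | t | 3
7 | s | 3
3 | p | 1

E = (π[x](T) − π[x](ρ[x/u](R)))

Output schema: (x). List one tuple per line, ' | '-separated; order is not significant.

Row counts bottom-up:
  T → 6
  π[x](T) → 6
  R → 4
  ρ[x/u](R) → 4
  π[x](ρ[x/u](R)) → 4
  (π[x](T) − π[x](ρ[x/u](R))) → 3

== RESULT ==
x
q
q
s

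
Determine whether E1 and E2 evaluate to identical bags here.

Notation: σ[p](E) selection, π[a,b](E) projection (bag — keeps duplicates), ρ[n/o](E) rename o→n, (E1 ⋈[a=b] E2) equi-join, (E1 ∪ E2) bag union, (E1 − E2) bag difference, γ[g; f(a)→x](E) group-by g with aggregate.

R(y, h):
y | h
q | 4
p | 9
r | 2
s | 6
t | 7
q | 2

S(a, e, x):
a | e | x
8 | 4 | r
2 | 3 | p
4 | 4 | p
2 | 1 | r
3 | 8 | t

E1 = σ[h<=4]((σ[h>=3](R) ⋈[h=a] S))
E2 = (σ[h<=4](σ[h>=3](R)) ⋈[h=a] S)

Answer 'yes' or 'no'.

E1 per-node cardinality:
  R → 6
  σ[h>=3](R) → 4
  S → 5
  (σ[h>=3](R) ⋈[h=a] S) → 1
  σ[h<=4]((σ[h>=3](R) ⋈[h=a] S)) → 1
E2 per-node cardinality:
  R → 6
  σ[h>=3](R) → 4
  σ[h<=4](σ[h>=3](R)) → 1
  S → 5
  (σ[h<=4](σ[h>=3](R)) ⋈[h=a] S) → 1

E1 and E2 produce the same multiset:
y | h | a | e | x
q | 4 | 4 | 4 | p

yes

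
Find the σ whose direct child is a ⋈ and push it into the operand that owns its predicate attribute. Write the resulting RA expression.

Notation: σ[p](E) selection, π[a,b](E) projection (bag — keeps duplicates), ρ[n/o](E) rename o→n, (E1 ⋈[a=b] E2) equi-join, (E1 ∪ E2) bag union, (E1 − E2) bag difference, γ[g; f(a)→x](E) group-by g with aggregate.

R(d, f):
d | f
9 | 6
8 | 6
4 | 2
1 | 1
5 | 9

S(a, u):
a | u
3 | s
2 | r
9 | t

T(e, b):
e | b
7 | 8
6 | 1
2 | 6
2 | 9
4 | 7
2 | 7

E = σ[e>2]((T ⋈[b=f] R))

σ filters on e, owned by the left side.
E' = (σ[e>2](T) ⋈[b=f] R)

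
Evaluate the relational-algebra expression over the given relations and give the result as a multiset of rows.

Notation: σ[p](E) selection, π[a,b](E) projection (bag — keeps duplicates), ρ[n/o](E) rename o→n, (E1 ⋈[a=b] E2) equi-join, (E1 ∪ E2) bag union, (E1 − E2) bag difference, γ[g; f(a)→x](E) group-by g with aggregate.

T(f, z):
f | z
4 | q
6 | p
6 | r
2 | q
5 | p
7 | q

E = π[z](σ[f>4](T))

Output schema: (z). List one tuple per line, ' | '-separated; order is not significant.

Subexpression sizes:
  T → 6
  σ[f>4](T) → 4
  π[z](σ[f>4](T)) → 4

== RESULT ==
z
p
p
q
r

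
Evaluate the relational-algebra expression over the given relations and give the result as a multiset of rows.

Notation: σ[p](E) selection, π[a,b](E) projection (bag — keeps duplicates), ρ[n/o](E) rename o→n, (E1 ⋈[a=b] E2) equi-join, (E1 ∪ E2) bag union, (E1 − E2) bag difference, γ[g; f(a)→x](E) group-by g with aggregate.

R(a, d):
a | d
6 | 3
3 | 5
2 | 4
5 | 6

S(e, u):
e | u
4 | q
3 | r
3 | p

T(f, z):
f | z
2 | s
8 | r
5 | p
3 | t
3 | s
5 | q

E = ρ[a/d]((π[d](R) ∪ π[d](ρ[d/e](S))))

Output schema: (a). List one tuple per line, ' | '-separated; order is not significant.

Subexpression sizes:
  R → 4
  π[d](R) → 4
  S → 3
  ρ[d/e](S) → 3
  π[d](ρ[d/e](S)) → 3
  (π[d](R) ∪ π[d](ρ[d/e](S))) → 7
  ρ[a/d]((π[d](R) ∪ π[d](ρ[d/e](S)))) → 7

== RESULT ==
a
3
3
3
4
4
5
6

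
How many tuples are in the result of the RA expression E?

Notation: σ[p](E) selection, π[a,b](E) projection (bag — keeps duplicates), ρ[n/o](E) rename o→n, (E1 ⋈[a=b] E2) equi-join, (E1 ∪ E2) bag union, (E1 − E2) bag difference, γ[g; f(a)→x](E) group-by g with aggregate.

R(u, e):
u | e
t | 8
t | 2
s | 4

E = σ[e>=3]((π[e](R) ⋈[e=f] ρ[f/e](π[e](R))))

Row counts bottom-up:
  R → 3
  π[e](R) → 3
  R → 3
  π[e](R) → 3
  ρ[f/e](π[e](R)) → 3
  (π[e](R) ⋈[e=f] ρ[f/e](π[e](R))) → 3
  σ[e>=3]((π[e](R) ⋈[e=f] ρ[f/e](π[e](R)))) → 2

|E| = 2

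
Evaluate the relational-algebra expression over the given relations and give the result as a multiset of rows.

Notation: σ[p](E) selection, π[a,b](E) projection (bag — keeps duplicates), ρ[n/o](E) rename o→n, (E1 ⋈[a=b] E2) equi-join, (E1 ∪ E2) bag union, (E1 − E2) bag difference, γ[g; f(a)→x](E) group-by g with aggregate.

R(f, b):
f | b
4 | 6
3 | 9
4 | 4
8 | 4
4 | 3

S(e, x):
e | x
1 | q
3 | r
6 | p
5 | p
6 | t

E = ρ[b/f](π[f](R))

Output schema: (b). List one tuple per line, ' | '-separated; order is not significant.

Row counts bottom-up:
  R → 5
  π[f](R) → 5
  ρ[b/f](π[f](R)) → 5

== RESULT ==
b
3
4
4
4
8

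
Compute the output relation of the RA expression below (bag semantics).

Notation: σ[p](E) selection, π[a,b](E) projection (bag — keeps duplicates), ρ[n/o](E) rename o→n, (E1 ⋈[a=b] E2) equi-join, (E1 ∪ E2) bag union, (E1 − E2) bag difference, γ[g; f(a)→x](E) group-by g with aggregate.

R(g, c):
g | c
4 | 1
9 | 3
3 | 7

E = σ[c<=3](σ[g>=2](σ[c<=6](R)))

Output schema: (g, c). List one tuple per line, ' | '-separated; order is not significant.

Per-node cardinality:
  R → 3
  σ[c<=6](R) → 2
  σ[g>=2](σ[c<=6](R)) → 2
  σ[c<=3](σ[g>=2](σ[c<=6](R))) → 2

== RESULT ==
g | c
4 | 1
9 | 3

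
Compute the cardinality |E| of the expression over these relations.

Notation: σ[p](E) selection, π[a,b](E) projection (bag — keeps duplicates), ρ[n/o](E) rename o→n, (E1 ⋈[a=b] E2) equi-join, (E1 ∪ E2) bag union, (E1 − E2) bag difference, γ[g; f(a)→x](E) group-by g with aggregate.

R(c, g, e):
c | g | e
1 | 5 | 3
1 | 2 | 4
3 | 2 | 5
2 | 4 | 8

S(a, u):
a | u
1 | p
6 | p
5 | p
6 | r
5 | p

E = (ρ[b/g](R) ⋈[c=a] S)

Stepwise |·|:
  R → 4
  ρ[b/g](R) → 4
  S → 5
  (ρ[b/g](R) ⋈[c=a] S) → 2

|E| = 2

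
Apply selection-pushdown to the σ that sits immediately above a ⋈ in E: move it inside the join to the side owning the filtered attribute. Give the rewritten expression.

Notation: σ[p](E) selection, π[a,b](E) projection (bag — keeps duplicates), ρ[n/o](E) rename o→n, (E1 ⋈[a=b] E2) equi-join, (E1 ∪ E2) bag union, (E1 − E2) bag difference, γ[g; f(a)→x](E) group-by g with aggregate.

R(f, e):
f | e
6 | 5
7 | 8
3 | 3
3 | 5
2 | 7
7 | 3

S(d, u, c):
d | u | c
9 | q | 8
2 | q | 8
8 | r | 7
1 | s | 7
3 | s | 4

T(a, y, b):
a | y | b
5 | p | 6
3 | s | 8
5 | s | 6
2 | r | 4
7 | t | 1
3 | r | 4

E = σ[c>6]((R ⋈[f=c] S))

σ filters on c, owned by the right side.
E' = (R ⋈[f=c] σ[c>6](S))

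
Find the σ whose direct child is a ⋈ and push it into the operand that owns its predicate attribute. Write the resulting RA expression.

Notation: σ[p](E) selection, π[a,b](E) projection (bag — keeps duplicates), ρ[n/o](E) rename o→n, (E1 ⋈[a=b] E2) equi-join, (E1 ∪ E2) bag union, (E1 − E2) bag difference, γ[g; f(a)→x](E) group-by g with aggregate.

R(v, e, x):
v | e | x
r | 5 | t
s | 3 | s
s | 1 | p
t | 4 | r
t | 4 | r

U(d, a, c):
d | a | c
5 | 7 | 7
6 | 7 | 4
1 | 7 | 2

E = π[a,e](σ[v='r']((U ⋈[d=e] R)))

σ filters on v, owned by the right side.
E' = π[a,e]((U ⋈[d=e] σ[v='r'](R)))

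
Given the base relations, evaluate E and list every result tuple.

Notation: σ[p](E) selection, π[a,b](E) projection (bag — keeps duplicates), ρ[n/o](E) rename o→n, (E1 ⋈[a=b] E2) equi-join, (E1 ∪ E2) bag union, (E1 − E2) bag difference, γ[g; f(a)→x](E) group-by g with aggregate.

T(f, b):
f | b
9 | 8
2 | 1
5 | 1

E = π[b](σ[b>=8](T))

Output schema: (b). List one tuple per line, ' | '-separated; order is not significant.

Stepwise |·|:
  T → 3
  σ[b>=8](T) → 1
  π[b](σ[b>=8](T)) → 1

== RESULT ==
b
8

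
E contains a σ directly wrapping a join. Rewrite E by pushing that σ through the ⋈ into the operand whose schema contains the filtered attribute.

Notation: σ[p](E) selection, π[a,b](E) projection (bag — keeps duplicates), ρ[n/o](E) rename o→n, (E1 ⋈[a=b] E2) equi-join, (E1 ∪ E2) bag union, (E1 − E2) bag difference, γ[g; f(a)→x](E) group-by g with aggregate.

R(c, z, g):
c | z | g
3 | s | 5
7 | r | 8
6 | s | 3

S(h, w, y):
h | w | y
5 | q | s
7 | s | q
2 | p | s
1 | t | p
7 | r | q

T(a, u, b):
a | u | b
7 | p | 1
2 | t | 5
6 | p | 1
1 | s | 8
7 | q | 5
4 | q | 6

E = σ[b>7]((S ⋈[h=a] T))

σ filters on b, owned by the right side.
E' = (S ⋈[h=a] σ[b>7](T))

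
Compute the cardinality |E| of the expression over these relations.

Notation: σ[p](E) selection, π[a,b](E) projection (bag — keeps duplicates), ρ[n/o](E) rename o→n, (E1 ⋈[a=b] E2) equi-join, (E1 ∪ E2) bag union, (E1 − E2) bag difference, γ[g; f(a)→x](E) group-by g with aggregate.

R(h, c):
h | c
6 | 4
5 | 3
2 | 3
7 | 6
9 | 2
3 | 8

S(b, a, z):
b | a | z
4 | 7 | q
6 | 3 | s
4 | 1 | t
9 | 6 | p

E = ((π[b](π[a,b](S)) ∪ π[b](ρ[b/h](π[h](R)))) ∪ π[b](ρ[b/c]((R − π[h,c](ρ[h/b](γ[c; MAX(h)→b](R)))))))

Stepwise |·|:
  S → 4
  π[a,b](S) → 4
  π[b](π[a,b](S)) → 4
  R → 6
  π[h](R) → 6
  ρ[b/h](π[h](R)) → 6
  π[b](ρ[b/h](π[h](R))) → 6
  (π[b](π[a,b](S)) ∪ π[b](ρ[b/h](π[h](R)))) → 10
  R → 6
  R → 6
  γ[c; MAX(h)→b](R) → 5
  ρ[h/b](γ[c; MAX(h)→b](R)) → 5
  π[h,c](ρ[h/b](γ[c; MAX(h)→b](R))) → 5
  (R − π[h,c](ρ[h/b](γ[c; MAX(h)→b](R)))) → 1
  ρ[b/c]((R − π[h,c](ρ[h/b](γ[c; MAX(h)→b](R))))) → 1
  π[b](ρ[b/c]((R − π[h,c](ρ[h/b](γ[c; MAX(h)→b](R)))))) → 1
  ((π[b](π[a,b](S)) ∪ π[b](ρ[b/h](π[h](R)))) ∪ π[b](ρ[b/c]((R − π[h,c](ρ[h/b](γ[c; MAX(h)→b](R))))))) → 11

|E| = 11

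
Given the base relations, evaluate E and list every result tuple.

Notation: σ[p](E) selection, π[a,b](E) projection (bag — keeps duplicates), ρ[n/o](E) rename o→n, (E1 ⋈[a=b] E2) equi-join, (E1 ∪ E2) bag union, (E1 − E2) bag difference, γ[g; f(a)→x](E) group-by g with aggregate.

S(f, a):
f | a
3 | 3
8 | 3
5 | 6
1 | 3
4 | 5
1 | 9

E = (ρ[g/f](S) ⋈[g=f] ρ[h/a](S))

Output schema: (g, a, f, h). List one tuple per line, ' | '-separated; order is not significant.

Stepwise |·|:
  S → 6
  ρ[g/f](S) → 6
  S → 6
  ρ[h/a](S) → 6
  (ρ[g/f](S) ⋈[g=f] ρ[h/a](S)) → 8

== RESULT ==
g | a | f | h
1 | 3 | 1 | 3
1 | 3 | 1 | 9
1 | 9 | 1 | 3
1 | 9 | 1 | 9
3 | 3 | 3 | 3
4 | 5 | 4 | 5
5 | 6 | 5 | 6
8 | 3 | 8 | 3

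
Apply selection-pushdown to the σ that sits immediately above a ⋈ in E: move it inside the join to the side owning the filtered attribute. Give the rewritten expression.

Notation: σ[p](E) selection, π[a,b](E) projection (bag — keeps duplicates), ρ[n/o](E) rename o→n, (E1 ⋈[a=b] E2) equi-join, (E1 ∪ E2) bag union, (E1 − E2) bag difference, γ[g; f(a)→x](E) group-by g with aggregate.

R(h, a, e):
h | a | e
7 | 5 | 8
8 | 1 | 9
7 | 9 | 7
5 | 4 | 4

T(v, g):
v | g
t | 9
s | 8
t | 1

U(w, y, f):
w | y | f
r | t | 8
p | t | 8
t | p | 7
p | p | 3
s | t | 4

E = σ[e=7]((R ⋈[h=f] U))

σ filters on e, owned by the left side.
E' = (σ[e=7](R) ⋈[h=f] U)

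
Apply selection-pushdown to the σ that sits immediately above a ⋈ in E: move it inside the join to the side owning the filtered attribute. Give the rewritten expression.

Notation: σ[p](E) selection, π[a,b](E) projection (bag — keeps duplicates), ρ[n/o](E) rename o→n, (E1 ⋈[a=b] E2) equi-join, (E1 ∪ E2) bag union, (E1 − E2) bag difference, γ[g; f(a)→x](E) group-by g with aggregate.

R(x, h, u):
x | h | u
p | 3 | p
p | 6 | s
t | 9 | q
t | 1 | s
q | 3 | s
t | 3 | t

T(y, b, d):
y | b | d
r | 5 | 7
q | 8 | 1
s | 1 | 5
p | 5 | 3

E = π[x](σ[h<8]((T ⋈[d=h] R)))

σ filters on h, owned by the right side.
E' = π[x]((T ⋈[d=h] σ[h<8](R)))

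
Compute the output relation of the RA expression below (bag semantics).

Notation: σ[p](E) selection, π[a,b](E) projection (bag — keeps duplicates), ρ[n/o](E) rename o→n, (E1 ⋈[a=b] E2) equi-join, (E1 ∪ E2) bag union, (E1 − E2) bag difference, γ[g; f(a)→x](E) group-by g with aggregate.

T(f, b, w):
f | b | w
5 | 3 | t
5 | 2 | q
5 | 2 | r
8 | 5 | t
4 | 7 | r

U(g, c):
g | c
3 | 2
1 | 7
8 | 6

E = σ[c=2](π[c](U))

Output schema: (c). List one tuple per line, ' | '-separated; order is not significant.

Stepwise |·|:
  U → 3
  π[c](U) → 3
  σ[c=2](π[c](U)) → 1

== RESULT ==
c
2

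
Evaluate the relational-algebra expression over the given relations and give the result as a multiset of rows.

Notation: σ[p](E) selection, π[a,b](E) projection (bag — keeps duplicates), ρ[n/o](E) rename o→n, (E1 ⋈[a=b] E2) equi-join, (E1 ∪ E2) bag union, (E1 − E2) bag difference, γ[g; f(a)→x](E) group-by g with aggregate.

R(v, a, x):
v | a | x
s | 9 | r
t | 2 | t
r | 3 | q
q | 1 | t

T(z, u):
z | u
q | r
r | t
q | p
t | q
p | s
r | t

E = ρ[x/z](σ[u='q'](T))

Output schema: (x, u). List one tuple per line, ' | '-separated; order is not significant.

Per-node cardinality:
  T → 6
  σ[u='q'](T) → 1
  ρ[x/z](σ[u='q'](T)) → 1

== RESULT ==
x | u
t | q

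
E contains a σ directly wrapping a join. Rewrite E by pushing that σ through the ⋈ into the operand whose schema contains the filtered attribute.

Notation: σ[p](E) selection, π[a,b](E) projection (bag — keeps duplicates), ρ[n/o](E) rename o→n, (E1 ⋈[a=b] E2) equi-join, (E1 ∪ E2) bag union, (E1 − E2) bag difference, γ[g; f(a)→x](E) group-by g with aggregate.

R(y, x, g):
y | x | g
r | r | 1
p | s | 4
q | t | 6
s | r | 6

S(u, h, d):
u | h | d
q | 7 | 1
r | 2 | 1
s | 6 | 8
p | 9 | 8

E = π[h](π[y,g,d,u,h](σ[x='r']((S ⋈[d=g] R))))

σ filters on x, owned by the right side.
E' = π[h](π[y,g,d,u,h]((S ⋈[d=g] σ[x='r'](R))))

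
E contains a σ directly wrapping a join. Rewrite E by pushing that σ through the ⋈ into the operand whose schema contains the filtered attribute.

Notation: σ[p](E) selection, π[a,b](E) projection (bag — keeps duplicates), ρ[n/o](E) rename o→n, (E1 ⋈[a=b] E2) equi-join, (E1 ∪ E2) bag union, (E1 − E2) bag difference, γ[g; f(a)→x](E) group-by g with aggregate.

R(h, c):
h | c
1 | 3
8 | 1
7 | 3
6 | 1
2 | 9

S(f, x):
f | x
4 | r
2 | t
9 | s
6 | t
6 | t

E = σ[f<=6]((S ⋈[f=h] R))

σ filters on f, owned by the left side.
E' = (σ[f<=6](S) ⋈[f=h] R)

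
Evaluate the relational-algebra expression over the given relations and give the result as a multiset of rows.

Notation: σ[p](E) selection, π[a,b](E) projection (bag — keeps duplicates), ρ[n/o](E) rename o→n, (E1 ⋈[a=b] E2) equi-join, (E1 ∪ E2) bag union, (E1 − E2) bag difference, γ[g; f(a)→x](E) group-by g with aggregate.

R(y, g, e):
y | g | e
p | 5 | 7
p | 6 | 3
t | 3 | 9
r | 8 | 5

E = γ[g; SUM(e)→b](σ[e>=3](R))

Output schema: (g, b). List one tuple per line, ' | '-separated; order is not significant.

Row counts bottom-up:
  R → 4
  σ[e>=3](R) → 4
  γ[g; SUM(e)→b](σ[e>=3](R)) → 4

== RESULT ==
g | b
3 | 9
5 | 7
6 | 3
8 | 5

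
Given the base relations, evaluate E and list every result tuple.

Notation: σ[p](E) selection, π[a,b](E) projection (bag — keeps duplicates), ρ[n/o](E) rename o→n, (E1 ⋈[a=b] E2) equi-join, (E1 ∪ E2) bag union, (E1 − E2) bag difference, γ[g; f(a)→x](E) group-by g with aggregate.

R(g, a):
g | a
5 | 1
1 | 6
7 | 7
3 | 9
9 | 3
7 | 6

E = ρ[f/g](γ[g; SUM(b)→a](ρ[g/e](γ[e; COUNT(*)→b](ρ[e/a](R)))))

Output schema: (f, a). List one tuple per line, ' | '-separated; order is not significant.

Stepwise |·|:
  R → 6
  ρ[e/a](R) → 6
  γ[e; COUNT(*)→b](ρ[e/a](R)) → 5
  ρ[g/e](γ[e; COUNT(*)→b](ρ[e/a](R))) → 5
  γ[g; SUM(b)→a](ρ[g/e](γ[e; COUNT(*)→b](ρ[e/a](R)))) → 5
  ρ[f/g](γ[g; SUM(b)→a](ρ[g/e](γ[e; COUNT(*)→b](ρ[e/a](R))))) → 5

== RESULT ==
f | a
1 | 1
3 | 1
6 | 2
7 | 1
9 | 1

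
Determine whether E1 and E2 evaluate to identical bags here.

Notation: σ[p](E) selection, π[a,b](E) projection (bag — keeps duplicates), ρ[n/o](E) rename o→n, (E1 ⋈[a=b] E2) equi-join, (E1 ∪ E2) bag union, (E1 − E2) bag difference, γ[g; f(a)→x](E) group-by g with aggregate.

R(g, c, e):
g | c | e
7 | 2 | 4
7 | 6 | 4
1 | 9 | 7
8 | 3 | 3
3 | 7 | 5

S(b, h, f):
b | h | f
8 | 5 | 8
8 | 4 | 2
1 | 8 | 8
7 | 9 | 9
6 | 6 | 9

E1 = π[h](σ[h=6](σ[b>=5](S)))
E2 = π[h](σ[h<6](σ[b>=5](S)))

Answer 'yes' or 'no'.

E1 subexpression sizes:
  S → 5
  σ[b>=5](S) → 4
  σ[h=6](σ[b>=5](S)) → 1
  π[h](σ[h=6](σ[b>=5](S))) → 1
E2 subexpression sizes:
  S → 5
  σ[b>=5](S) → 4
  σ[h<6](σ[b>=5](S)) → 2
  π[h](σ[h<6](σ[b>=5](S))) → 2

E1 result:
h
6
E2 result:
h
4
5
Witness: (6,) appears 1× in E1 but 0× in E2.

no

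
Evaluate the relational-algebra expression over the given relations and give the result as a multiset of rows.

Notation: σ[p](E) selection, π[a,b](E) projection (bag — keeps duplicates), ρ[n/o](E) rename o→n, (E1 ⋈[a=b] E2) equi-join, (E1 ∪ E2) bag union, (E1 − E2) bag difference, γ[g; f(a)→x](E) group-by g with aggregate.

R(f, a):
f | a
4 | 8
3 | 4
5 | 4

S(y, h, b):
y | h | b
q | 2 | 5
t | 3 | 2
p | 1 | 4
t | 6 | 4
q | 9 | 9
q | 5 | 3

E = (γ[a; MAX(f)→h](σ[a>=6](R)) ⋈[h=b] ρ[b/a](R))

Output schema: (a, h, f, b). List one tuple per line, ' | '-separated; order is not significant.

Subexpression sizes:
  R → 3
  σ[a>=6](R) → 1
  γ[a; MAX(f)→h](σ[a>=6](R)) → 1
  R → 3
  ρ[b/a](R) → 3
  (γ[a; MAX(f)→h](σ[a>=6](R)) ⋈[h=b] ρ[b/a](R)) → 2

== RESULT ==
a | h | f | b
8 | 4 | 3 | 4
8 | 4 | 5 | 4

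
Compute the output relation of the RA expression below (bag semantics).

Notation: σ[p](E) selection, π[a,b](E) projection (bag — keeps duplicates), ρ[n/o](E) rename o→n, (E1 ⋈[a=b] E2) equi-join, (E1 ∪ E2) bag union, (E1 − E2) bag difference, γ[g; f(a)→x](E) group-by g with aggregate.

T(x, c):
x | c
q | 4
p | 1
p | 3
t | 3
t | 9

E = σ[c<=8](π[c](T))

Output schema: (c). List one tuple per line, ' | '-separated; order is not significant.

Row counts bottom-up:
  T → 5
  π[c](T) → 5
  σ[c<=8](π[c](T)) → 4

== RESULT ==
c
1
3
3
4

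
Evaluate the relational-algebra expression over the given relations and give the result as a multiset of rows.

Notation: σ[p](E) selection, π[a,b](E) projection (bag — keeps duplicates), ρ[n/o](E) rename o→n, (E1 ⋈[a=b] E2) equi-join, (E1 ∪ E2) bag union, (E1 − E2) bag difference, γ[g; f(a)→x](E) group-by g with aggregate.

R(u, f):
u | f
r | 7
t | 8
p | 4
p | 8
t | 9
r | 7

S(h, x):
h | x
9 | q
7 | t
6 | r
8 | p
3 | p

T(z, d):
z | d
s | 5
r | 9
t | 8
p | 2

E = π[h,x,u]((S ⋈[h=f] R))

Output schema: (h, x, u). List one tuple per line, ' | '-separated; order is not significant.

Row counts bottom-up:
  S → 5
  R → 6
  (S ⋈[h=f] R) → 5
  π[h,x,u]((S ⋈[h=f] R)) → 5

== RESULT ==
h | x | u
7 | t | r
7 | t | r
8 | p | p
8 | p | t
9 | q | t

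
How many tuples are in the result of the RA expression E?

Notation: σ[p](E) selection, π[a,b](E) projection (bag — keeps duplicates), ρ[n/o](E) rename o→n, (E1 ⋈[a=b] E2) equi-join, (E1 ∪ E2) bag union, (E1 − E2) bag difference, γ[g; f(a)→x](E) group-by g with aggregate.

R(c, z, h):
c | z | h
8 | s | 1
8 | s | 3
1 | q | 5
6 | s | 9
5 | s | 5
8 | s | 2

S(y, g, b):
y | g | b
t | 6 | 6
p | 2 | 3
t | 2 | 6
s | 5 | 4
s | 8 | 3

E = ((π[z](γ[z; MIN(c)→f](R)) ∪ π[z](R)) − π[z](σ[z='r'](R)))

Stepwise |·|:
  R → 6
  γ[z; MIN(c)→f](R) → 2
  π[z](γ[z; MIN(c)→f](R)) → 2
  R → 6
  π[z](R) → 6
  (π[z](γ[z; MIN(c)→f](R)) ∪ π[z](R)) → 8
  R → 6
  σ[z='r'](R) → 0
  π[z](σ[z='r'](R)) → 0
  ((π[z](γ[z; MIN(c)→f](R)) ∪ π[z](R)) − π[z](σ[z='r'](R))) → 8

|E| = 8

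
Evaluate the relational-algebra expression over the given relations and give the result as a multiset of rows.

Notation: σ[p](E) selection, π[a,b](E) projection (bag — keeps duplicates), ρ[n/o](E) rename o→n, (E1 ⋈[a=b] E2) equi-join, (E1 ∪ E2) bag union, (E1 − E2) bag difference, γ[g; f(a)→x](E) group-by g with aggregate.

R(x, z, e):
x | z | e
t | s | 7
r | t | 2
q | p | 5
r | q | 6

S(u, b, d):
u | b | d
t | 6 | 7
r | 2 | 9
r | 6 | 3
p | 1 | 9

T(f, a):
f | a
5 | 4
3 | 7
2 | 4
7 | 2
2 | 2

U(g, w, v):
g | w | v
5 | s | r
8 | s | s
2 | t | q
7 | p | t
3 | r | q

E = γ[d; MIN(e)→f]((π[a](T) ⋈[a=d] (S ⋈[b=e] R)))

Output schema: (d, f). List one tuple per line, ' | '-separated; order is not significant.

Row counts bottom-up:
  T → 5
  π[a](T) → 5
  S → 4
  R → 4
  (S ⋈[b=e] R) → 3
  (π[a](T) ⋈[a=d] (S ⋈[b=e] R)) → 1
  γ[d; MIN(e)→f]((π[a](T) ⋈[a=d] (S ⋈[b=e] R))) → 1

== RESULT ==
d | f
7 | 6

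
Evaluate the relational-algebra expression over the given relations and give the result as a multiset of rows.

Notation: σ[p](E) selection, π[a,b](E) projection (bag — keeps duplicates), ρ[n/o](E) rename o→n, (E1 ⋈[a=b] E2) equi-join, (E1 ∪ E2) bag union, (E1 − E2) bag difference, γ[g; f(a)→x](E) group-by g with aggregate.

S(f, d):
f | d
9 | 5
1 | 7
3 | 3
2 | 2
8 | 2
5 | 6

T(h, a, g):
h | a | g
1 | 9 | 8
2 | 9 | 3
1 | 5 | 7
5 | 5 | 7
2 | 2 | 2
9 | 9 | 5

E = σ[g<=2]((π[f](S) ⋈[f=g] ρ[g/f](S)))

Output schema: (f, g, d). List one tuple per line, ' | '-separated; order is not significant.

Subexpression sizes:
  S → 6
  π[f](S) → 6
  S → 6
  ρ[g/f](S) → 6
  (π[f](S) ⋈[f=g] ρ[g/f](S)) → 6
  σ[g<=2]((π[f](S) ⋈[f=g] ρ[g/f](S))) → 2

== RESULT ==
f | g | d
1 | 1 | 7
2 | 2 | 2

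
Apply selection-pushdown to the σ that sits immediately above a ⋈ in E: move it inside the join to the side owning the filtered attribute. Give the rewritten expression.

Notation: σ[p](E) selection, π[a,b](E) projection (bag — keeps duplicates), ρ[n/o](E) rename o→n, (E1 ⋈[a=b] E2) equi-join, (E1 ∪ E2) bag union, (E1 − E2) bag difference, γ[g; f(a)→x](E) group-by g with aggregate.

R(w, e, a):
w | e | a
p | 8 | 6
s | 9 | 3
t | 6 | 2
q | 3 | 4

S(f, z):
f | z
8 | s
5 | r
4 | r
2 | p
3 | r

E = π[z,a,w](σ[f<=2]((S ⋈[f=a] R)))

σ filters on f, owned by the left side.
E' = π[z,a,w]((σ[f<=2](S) ⋈[f=a] R))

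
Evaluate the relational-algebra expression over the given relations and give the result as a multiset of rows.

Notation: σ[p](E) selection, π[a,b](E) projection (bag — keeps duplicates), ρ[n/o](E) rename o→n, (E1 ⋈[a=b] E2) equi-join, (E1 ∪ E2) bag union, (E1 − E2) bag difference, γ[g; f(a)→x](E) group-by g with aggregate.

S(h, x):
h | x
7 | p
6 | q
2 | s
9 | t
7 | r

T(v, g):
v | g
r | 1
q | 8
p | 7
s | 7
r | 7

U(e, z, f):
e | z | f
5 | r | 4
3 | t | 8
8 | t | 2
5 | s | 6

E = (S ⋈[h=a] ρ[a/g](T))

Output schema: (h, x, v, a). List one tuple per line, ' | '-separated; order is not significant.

Subexpression sizes:
  S → 5
  T → 5
  ρ[a/g](T) → 5
  (S ⋈[h=a] ρ[a/g](T)) → 6

== RESULT ==
h | x | v | a
7 | p | p | 7
7 | p | r | 7
7 | p | s | 7
7 | r | p | 7
7 | r | r | 7
7 | r | s | 7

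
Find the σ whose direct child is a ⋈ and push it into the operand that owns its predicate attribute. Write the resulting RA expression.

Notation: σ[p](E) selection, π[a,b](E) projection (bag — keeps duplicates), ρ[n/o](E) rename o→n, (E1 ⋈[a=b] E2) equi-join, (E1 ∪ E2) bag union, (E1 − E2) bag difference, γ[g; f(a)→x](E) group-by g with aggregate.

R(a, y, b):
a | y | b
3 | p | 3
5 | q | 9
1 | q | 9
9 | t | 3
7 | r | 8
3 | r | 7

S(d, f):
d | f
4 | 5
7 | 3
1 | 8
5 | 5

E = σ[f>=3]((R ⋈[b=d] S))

σ filters on f, owned by the right side.
E' = (R ⋈[b=d] σ[f>=3](S))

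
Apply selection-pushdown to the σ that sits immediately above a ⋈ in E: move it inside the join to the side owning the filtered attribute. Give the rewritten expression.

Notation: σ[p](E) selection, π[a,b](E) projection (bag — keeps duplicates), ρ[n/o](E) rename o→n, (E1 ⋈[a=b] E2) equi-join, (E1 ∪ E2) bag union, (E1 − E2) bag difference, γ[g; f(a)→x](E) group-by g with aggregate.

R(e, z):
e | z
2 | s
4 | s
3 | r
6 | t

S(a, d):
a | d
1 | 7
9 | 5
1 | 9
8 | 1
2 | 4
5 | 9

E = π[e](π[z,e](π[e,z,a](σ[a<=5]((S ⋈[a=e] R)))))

σ filters on a, owned by the left side.
E' = π[e](π[z,e](π[e,z,a]((σ[a<=5](S) ⋈[a=e] R))))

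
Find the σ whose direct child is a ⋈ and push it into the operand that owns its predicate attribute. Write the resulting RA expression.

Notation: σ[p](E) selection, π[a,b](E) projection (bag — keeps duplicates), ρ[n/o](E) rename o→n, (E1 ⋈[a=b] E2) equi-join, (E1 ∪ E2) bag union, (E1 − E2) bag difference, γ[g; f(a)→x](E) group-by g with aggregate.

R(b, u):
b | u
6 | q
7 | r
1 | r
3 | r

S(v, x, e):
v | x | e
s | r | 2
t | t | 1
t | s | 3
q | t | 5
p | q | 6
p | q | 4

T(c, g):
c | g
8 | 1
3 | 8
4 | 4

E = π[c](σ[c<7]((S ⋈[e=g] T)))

σ filters on c, owned by the right side.
E' = π[c]((S ⋈[e=g] σ[c<7](T)))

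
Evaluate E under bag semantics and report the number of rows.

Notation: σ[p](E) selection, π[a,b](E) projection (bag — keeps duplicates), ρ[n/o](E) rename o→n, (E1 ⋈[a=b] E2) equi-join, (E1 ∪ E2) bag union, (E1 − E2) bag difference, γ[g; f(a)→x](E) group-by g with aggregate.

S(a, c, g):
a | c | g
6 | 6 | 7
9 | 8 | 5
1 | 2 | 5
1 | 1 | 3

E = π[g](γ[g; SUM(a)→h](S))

Subexpression sizes:
  S → 4
  γ[g; SUM(a)→h](S) → 3
  π[g](γ[g; SUM(a)→h](S)) → 3

|E| = 3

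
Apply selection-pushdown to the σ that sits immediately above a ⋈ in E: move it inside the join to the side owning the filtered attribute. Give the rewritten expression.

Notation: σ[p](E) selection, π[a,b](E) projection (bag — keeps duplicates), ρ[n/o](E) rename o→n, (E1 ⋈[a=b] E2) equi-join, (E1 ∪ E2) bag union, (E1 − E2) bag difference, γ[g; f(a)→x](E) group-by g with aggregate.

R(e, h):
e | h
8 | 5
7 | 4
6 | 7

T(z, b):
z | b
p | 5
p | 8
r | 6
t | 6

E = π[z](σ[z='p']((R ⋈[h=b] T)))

σ filters on z, owned by the right side.
E' = π[z]((R ⋈[h=b] σ[z='p'](T)))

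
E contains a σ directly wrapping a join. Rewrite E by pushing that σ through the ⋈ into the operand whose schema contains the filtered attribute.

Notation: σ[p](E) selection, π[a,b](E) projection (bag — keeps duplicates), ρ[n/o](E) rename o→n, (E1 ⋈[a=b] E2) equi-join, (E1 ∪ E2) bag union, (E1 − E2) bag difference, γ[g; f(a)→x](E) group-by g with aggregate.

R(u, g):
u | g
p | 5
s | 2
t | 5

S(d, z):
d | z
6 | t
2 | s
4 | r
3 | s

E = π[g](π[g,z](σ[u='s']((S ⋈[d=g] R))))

σ filters on u, owned by the right side.
E' = π[g](π[g,z]((S ⋈[d=g] σ[u='s'](R))))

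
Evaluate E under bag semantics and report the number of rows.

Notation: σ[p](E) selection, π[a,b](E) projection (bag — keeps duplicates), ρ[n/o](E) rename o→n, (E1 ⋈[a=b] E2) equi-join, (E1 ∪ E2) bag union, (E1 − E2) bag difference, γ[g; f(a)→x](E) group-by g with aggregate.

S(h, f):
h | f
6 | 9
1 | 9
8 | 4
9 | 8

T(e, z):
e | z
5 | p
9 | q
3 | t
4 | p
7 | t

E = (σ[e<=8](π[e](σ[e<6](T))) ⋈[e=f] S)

Per-node cardinality:
  T → 5
  σ[e<6](T) → 3
  π[e](σ[e<6](T)) → 3
  σ[e<=8](π[e](σ[e<6](T))) → 3
  S → 4
  (σ[e<=8](π[e](σ[e<6](T))) ⋈[e=f] S) → 1

|E| = 1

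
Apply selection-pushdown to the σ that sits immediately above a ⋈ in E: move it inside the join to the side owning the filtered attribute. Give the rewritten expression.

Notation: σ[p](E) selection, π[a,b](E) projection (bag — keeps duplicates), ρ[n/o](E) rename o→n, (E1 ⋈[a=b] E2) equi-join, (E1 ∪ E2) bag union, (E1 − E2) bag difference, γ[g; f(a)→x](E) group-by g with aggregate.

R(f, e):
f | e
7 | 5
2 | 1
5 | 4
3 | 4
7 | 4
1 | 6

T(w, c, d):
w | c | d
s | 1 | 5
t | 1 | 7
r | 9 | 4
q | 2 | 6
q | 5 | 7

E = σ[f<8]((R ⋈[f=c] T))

σ filters on f, owned by the left side.
E' = (σ[f<8](R) ⋈[f=c] T)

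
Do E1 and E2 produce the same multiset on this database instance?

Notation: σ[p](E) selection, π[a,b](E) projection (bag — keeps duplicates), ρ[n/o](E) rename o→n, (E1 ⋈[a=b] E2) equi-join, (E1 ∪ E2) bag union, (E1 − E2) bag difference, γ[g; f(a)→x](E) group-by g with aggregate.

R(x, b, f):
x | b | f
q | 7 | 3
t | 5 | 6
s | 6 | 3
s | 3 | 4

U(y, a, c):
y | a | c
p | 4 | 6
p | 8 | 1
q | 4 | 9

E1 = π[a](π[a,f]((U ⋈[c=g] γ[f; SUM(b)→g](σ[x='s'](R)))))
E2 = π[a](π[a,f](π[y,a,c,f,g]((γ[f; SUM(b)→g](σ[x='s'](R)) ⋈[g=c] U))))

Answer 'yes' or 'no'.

E1 subexpression sizes:
  U → 3
  R → 4
  σ[x='s'](R) → 2
  γ[f; SUM(b)→g](σ[x='s'](R)) → 2
  (U ⋈[c=g] γ[f; SUM(b)→g](σ[x='s'](R))) → 1
  π[a,f]((U ⋈[c=g] γ[f; SUM(b)→g](σ[x='s'](R)))) → 1
  π[a](π[a,f]((U ⋈[c=g] γ[f; SUM(b)→g](σ[x='s'](R))))) → 1
E2 subexpression sizes:
  R → 4
  σ[x='s'](R) → 2
  γ[f; SUM(b)→g](σ[x='s'](R)) → 2
  U → 3
  (γ[f; SUM(b)→g](σ[x='s'](R)) ⋈[g=c] U) → 1
  π[y,a,c,f,g]((γ[f; SUM(b)→g](σ[x='s'](R)) ⋈[g=c] U)) → 1
  π[a,f](π[y,a,c,f,g]((γ[f; SUM(b)→g](σ[x='s'](R)) ⋈[g=c] U))) → 1
  π[a](π[a,f](π[y,a,c,f,g]((γ[f; SUM(b)→g](σ[x='s'](R)) ⋈[g=c] U)))) → 1

E1 and E2 produce the same multiset:
a
4

yes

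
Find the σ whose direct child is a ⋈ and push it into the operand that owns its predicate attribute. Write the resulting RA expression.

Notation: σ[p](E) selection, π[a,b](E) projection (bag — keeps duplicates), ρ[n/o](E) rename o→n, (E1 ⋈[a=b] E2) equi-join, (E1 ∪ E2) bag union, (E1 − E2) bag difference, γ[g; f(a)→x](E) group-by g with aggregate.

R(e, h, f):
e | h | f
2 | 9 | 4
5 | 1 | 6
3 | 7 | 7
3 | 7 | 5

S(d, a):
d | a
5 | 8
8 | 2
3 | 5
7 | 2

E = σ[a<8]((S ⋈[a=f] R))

σ filters on a, owned by the left side.
E' = (σ[a<8](S) ⋈[a=f] R)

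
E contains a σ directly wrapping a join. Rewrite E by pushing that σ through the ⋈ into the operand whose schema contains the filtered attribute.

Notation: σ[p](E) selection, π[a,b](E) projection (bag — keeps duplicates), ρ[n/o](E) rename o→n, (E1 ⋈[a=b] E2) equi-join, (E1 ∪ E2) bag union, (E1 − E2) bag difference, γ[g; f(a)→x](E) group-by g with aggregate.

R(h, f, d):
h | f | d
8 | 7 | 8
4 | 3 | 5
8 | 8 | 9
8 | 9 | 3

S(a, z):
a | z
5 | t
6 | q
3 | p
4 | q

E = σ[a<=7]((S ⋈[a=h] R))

σ filters on a, owned by the left side.
E' = (σ[a<=7](S) ⋈[a=h] R)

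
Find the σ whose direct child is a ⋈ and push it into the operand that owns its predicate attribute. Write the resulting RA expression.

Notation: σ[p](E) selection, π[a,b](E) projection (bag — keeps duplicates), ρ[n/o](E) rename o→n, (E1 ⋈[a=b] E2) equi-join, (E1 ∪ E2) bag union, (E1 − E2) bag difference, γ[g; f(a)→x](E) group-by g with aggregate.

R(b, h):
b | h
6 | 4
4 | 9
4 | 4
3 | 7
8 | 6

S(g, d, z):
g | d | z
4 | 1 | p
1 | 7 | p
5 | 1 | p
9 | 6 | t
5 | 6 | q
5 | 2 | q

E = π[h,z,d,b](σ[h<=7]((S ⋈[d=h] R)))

σ filters on h, owned by the right side.
E' = π[h,z,d,b]((S ⋈[d=h] σ[h<=7](R)))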